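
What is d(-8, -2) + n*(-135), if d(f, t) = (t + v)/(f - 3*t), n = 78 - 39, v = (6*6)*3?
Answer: -5318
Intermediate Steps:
v = 108 (v = 36*3 = 108)
n = 39
d(f, t) = (108 + t)/(f - 3*t) (d(f, t) = (t + 108)/(f - 3*t) = (108 + t)/(f - 3*t))
d(-8, -2) + n*(-135) = (108 - 2)/(-8 - 3*(-2)) + 39*(-135) = 106/(-8 + 6) - 5265 = 106/(-2) - 5265 = -1/2*106 - 5265 = -53 - 5265 = -5318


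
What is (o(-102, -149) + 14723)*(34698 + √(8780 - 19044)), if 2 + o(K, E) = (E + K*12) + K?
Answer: 459609708 + 26492*I*√2566 ≈ 4.5961e+8 + 1.342e+6*I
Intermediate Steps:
o(K, E) = -2 + E + 13*K (o(K, E) = -2 + ((E + K*12) + K) = -2 + ((E + 12*K) + K) = -2 + (E + 13*K) = -2 + E + 13*K)
(o(-102, -149) + 14723)*(34698 + √(8780 - 19044)) = ((-2 - 149 + 13*(-102)) + 14723)*(34698 + √(8780 - 19044)) = ((-2 - 149 - 1326) + 14723)*(34698 + √(-10264)) = (-1477 + 14723)*(34698 + 2*I*√2566) = 13246*(34698 + 2*I*√2566) = 459609708 + 26492*I*√2566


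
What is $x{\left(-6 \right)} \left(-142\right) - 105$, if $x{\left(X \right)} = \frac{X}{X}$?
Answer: $-247$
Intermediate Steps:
$x{\left(X \right)} = 1$
$x{\left(-6 \right)} \left(-142\right) - 105 = 1 \left(-142\right) - 105 = -142 - 105 = -247$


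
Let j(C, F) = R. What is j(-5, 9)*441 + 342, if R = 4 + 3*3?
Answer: 6075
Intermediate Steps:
R = 13 (R = 4 + 9 = 13)
j(C, F) = 13
j(-5, 9)*441 + 342 = 13*441 + 342 = 5733 + 342 = 6075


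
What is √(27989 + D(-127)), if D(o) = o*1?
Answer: √27862 ≈ 166.92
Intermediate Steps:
D(o) = o
√(27989 + D(-127)) = √(27989 - 127) = √27862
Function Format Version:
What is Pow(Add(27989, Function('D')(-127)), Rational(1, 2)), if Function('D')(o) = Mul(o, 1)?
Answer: Pow(27862, Rational(1, 2)) ≈ 166.92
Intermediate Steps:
Function('D')(o) = o
Pow(Add(27989, Function('D')(-127)), Rational(1, 2)) = Pow(Add(27989, -127), Rational(1, 2)) = Pow(27862, Rational(1, 2))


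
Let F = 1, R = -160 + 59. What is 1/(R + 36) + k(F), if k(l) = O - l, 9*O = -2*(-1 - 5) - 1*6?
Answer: -68/195 ≈ -0.34872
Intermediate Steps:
R = -101
O = ⅔ (O = (-2*(-1 - 5) - 1*6)/9 = (-2*(-6) - 6)/9 = (12 - 6)/9 = (⅑)*6 = ⅔ ≈ 0.66667)
k(l) = ⅔ - l
1/(R + 36) + k(F) = 1/(-101 + 36) + (⅔ - 1*1) = 1/(-65) + (⅔ - 1) = -1/65 - ⅓ = -68/195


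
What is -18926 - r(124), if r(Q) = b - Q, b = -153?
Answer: -18649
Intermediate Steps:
r(Q) = -153 - Q
-18926 - r(124) = -18926 - (-153 - 1*124) = -18926 - (-153 - 124) = -18926 - 1*(-277) = -18926 + 277 = -18649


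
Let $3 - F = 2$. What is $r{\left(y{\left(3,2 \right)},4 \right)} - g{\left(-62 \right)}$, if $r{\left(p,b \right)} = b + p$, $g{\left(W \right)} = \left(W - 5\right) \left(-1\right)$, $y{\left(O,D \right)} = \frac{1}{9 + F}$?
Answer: $- \frac{629}{10} \approx -62.9$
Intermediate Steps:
$F = 1$ ($F = 3 - 2 = 1$)
$y{\left(O,D \right)} = \frac{1}{10}$ ($y{\left(O,D \right)} = \frac{1}{9 + 1} = \frac{1}{10}$)
$g{\left(W \right)} = 5 - W$ ($g{\left(W \right)} = \left(-5 + W\right) \left(-1\right) = 5 - W$)
$r{\left(y{\left(3,2 \right)},4 \right)} - g{\left(-62 \right)} = \left(4 + \frac{1}{10}\right) - \left(5 - -62\right) = \frac{41}{10} - \left(5 + 62\right) = \frac{41}{10} - 67 = - \frac{629}{10}$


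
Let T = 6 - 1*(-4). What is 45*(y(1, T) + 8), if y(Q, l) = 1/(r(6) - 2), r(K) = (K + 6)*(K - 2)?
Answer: 16605/46 ≈ 360.98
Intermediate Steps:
T = 10 (T = 6 + 4 = 10)
r(K) = (-2 + K)*(6 + K) (r(K) = (6 + K)*(-2 + K) = (-2 + K)*(6 + K))
y(Q, l) = 1/46 (y(Q, l) = 1/((-12 + 6**2 + 4*6) - 2) = 1/((-12 + 36 + 24) - 2) = 1/(48 - 2) = 1/46)
45*(y(1, T) + 8) = 45*(1/46 + 8) = 45*(369/46) = 16605/46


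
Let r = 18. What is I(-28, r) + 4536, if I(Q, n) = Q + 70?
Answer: 4578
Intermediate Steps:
I(Q, n) = 70 + Q
I(-28, r) + 4536 = (70 - 28) + 4536 = 42 + 4536 = 4578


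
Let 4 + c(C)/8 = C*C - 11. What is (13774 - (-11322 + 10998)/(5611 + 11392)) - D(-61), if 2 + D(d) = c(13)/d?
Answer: 14309200468/1037183 ≈ 13796.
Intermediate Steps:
c(C) = -120 + 8*C**2 (c(C) = -32 + 8*(C*C - 11) = -32 + 8*(C**2 - 11) = -32 + 8*(-11 + C**2) = -32 + (-88 + 8*C**2) = -120 + 8*C**2)
D(d) = -2 + 1232/d (D(d) = -2 + (-120 + 8*13**2)/d = -2 + (-120 + 8*169)/d = -2 + (-120 + 1352)/d = -2 + 1232/d)
(13774 - (-11322 + 10998)/(5611 + 11392)) - D(-61) = (13774 - (-11322 + 10998)/(5611 + 11392)) - (-2 + 1232/(-61)) = (13774 - (-324)/17003) - (-2 + 1232*(-1/61)) = (13774 - (-324)/17003) - (-2 - 1232/61) = (13774 - 1*(-324/17003)) - 1*(-1354/61) = (13774 + 324/17003) + 1354/61 = 234199646/17003 + 1354/61 = 14309200468/1037183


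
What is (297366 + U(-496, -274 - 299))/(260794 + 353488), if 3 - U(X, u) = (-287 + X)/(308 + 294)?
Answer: 179016921/369797764 ≈ 0.48409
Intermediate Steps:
U(X, u) = 299/86 - X/602 (U(X, u) = 3 - (-287 + X)/(308 + 294) = 3 - (-287 + X)/602 = 3 - (-41/86 + X/602) = 3 + (41/86 - X/602) = 299/86 - X/602)
(297366 + U(-496, -274 - 299))/(260794 + 353488) = (297366 + (299/86 - 1/602*(-496)))/(260794 + 353488) = (297366 + (299/86 + 248/301))/614282 = (297366 + 2589/602)*(1/614282) = (179016921/602)*(1/614282) = 179016921/369797764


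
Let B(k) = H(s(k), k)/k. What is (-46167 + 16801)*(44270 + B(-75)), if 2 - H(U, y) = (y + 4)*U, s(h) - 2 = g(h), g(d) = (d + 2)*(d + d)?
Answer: -24889212032/25 ≈ -9.9557e+8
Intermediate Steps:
g(d) = 2*d*(2 + d) (g(d) = (2 + d)*(2*d) = 2*d*(2 + d))
s(h) = 2 + 2*h*(2 + h)
H(U, y) = 2 - U*(4 + y) (H(U, y) = 2 - (y + 4)*U = 2 - (4 + y)*U = 2 - U*(4 + y))
B(k) = (-6 - k*(2 + 2*k*(2 + k)) - 8*k*(2 + k))/k (B(k) = (2 - 4*(2 + 2*k*(2 + k)) - (2 + 2*k*(2 + k))*k)/k = (2 + (-8 - 8*k*(2 + k)) - k*(2 + 2*k*(2 + k)))/k = (-6 - k*(2 + 2*k*(2 + k)) - 8*k*(2 + k))/k)
(-46167 + 16801)*(44270 + B(-75)) = (-46167 + 16801)*(44270 + (-18 - 12*(-75) - 6/(-75) - 2*(-75)²)) = -29366*(44270 + (-18 + 900 - 6*(-1/75) - 2*5625)) = -29366*(44270 + (-18 + 900 + 2/25 - 11250)) = -29366*(44270 - 259198/25) = -29366*847552/25 = -24889212032/25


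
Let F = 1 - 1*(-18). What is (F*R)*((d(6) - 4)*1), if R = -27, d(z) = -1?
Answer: 2565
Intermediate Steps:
F = 19 (F = 1 + 18 = 19)
(F*R)*((d(6) - 4)*1) = (19*(-27))*((-1 - 4)*1) = -(-2565) = -513*(-5) = 2565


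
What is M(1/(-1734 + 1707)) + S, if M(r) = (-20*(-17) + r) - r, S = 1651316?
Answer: 1651656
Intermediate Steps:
M(r) = 340 (M(r) = (340 + r) - r = 340)
M(1/(-1734 + 1707)) + S = 340 + 1651316 = 1651656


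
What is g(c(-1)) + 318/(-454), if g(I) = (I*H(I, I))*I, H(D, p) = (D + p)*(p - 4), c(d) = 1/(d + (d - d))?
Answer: 2111/227 ≈ 9.2996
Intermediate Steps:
c(d) = 1/d (c(d) = 1/(d + 0) = 1/d)
H(D, p) = (-4 + p)*(D + p) (H(D, p) = (D + p)*(-4 + p) = (-4 + p)*(D + p))
g(I) = I²*(-8*I + 2*I²) (g(I) = (I*(I² - 4*I - 4*I + I*I))*I = (I*(I² - 4*I - 4*I + I²))*I = (I*(-8*I + 2*I²))*I = I²*(-8*I + 2*I²))
g(c(-1)) + 318/(-454) = 2*(1/(-1))³*(-4 + 1/(-1)) + 318/(-454) = 2*(-1)³*(-4 - 1) - 1/454*318 = 2*(-1)*(-5) - 159/227 = 10 - 159/227 = 2111/227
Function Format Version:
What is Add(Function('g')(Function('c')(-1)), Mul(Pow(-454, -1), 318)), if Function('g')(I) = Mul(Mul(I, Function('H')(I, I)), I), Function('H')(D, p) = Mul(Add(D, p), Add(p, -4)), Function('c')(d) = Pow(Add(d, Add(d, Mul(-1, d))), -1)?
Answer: Rational(2111, 227) ≈ 9.2996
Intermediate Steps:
Function('c')(d) = Pow(d, -1) (Function('c')(d) = Pow(Add(d, 0), -1) = Pow(d, -1))
Function('H')(D, p) = Mul(Add(-4, p), Add(D, p)) (Function('H')(D, p) = Mul(Add(D, p), Add(-4, p)) = Mul(Add(-4, p), Add(D, p)))
Function('g')(I) = Mul(Pow(I, 2), Add(Mul(-8, I), Mul(2, Pow(I, 2)))) (Function('g')(I) = Mul(Mul(I, Add(Pow(I, 2), Mul(-4, I), Mul(-4, I), Mul(I, I))), I) = Mul(Mul(I, Add(Pow(I, 2), Mul(-4, I), Mul(-4, I), Pow(I, 2))), I) = Mul(Mul(I, Add(Mul(-8, I), Mul(2, Pow(I, 2)))), I) = Mul(Pow(I, 2), Add(Mul(-8, I), Mul(2, Pow(I, 2)))))
Add(Function('g')(Function('c')(-1)), Mul(Pow(-454, -1), 318)) = Add(Mul(2, Pow(Pow(-1, -1), 3), Add(-4, Pow(-1, -1))), Mul(Pow(-454, -1), 318)) = Add(Mul(2, Pow(-1, 3), Add(-4, -1)), Mul(Rational(-1, 454), 318)) = Add(Mul(2, -1, -5), Rational(-159, 227)) = Add(10, Rational(-159, 227)) = Rational(2111, 227)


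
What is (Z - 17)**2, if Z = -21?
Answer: 1444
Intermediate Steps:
(Z - 17)**2 = (-21 - 17)**2 = (-38)**2 = 1444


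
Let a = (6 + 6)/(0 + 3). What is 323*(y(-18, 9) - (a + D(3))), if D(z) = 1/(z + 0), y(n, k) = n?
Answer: -21641/3 ≈ -7213.7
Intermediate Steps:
D(z) = 1/z
a = 4 (a = 12/3 = 12*(⅓) = 4)
323*(y(-18, 9) - (a + D(3))) = 323*(-18 - (4 + 1/3)) = 323*(-18 - (4 + ⅓)) = 323*(-18 - 1*13/3) = 323*(-18 - 13/3) = 323*(-67/3) = -21641/3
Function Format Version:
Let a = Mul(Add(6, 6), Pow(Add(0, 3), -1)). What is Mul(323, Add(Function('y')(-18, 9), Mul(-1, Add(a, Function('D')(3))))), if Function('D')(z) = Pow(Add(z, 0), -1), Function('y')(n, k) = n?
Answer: Rational(-21641, 3) ≈ -7213.7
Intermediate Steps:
Function('D')(z) = Pow(z, -1)
a = 4 (a = Mul(12, Pow(3, -1)) = Mul(12, Rational(1, 3)) = 4)
Mul(323, Add(Function('y')(-18, 9), Mul(-1, Add(a, Function('D')(3))))) = Mul(323, Add(-18, Mul(-1, Add(4, Pow(3, -1))))) = Mul(323, Add(-18, Mul(-1, Add(4, Rational(1, 3))))) = Mul(323, Add(-18, Mul(-1, Rational(13, 3)))) = Mul(323, Add(-18, Rational(-13, 3))) = Mul(323, Rational(-67, 3)) = Rational(-21641, 3)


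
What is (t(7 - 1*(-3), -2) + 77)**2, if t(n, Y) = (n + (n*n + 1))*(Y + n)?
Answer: 931225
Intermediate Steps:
t(n, Y) = (Y + n)*(1 + n + n**2) (t(n, Y) = (n + (n**2 + 1))*(Y + n) = (n + (1 + n**2))*(Y + n) = (1 + n + n**2)*(Y + n) = (Y + n)*(1 + n + n**2))
(t(7 - 1*(-3), -2) + 77)**2 = ((-2 + (7 - 1*(-3)) + (7 - 1*(-3))**2 + (7 - 1*(-3))**3 - 2*(7 - 1*(-3)) - 2*(7 - 1*(-3))**2) + 77)**2 = ((-2 + (7 + 3) + (7 + 3)**2 + (7 + 3)**3 - 2*(7 + 3) - 2*(7 + 3)**2) + 77)**2 = ((-2 + 10 + 10**2 + 10**3 - 2*10 - 2*10**2) + 77)**2 = ((-2 + 10 + 100 + 1000 - 20 - 2*100) + 77)**2 = ((-2 + 10 + 100 + 1000 - 20 - 200) + 77)**2 = (888 + 77)**2 = 965**2 = 931225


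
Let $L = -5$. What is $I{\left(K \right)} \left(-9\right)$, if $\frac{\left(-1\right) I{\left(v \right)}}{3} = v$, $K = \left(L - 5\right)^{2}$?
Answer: $2700$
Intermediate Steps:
$K = 100$ ($K = \left(-5 - 5\right)^{2} = \left(-10\right)^{2} = 100$)
$I{\left(v \right)} = - 3 v$
$I{\left(K \right)} \left(-9\right) = \left(-3\right) 100 \left(-9\right) = \left(-300\right) \left(-9\right) = 2700$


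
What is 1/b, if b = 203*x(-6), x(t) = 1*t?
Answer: -1/1218 ≈ -0.00082102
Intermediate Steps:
x(t) = t
b = -1218 (b = 203*(-6) = -1218)
1/b = 1/(-1218) = -1/1218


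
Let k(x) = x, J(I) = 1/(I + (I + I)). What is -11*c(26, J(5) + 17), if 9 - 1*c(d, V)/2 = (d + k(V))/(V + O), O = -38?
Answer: -38192/157 ≈ -243.26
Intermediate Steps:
J(I) = 1/(3*I) (J(I) = 1/(I + 2*I) = 1/(3*I))
c(d, V) = 18 - 2*(V + d)/(-38 + V) (c(d, V) = 18 - 2*(d + V)/(V - 38) = 18 - 2*(V + d)/(-38 + V))
-11*c(26, J(5) + 17) = -22*(-342 - 1*26 + 8*((1/3)/5 + 17))/(-38 + ((1/3)/5 + 17)) = -22*(-342 - 26 + 8*((1/3)*(1/5) + 17))/(-38 + ((1/3)*(1/5) + 17)) = -22*(-342 - 26 + 8*(1/15 + 17))/(-38 + (1/15 + 17)) = -22*(-342 - 26 + 8*(256/15))/(-38 + 256/15) = -22*(-342 - 26 + 2048/15)/(-314/15) = -22*(-15)*(-3472)/(314*15) = -11*3472/157 = -38192/157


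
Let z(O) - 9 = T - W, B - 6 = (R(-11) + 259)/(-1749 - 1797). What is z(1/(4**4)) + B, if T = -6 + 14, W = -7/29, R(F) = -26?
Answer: 2383247/102834 ≈ 23.176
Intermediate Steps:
B = 21043/3546 (B = 6 + (-26 + 259)/(-1749 - 1797) = 6 + 233/(-3546) = 6 + 233*(-1/3546) = 6 - 233/3546 = 21043/3546 ≈ 5.9343)
W = -7/29 (W = -7*1/29 = -7/29 ≈ -0.24138)
T = 8
z(O) = 500/29 (z(O) = 9 + (8 - 1*(-7/29)) = 9 + (8 + 7/29) = 9 + 239/29 = 500/29)
z(1/(4**4)) + B = 500/29 + 21043/3546 = 2383247/102834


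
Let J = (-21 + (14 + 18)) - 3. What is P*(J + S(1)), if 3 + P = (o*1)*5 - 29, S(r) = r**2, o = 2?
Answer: -198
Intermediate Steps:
P = -22 (P = -3 + ((2*1)*5 - 29) = -3 + (2*5 - 29) = -3 + (10 - 29) = -3 - 19 = -22)
J = 8 (J = (-21 + 32) - 3 = 11 - 3 = 8)
P*(J + S(1)) = -22*(8 + 1**2) = -22*(8 + 1) = -22*9 = -198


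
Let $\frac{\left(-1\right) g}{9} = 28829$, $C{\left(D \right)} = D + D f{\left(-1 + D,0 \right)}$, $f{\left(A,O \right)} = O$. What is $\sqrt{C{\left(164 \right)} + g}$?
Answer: $i \sqrt{259297} \approx 509.21 i$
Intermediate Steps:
$C{\left(D \right)} = D$ ($C{\left(D \right)} = D + D 0 = D + 0 = D$)
$g = -259461$ ($g = \left(-9\right) 28829 = -259461$)
$\sqrt{C{\left(164 \right)} + g} = \sqrt{164 - 259461} = \sqrt{-259297} = i \sqrt{259297}$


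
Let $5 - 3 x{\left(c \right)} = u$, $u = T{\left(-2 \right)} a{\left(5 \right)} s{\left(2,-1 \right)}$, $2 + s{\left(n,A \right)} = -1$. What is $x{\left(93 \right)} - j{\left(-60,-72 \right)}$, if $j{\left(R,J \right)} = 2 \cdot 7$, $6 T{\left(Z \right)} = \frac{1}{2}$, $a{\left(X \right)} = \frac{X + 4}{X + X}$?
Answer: $- \frac{1471}{120} \approx -12.258$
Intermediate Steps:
$a{\left(X \right)} = \frac{4 + X}{2 X}$
$s{\left(n,A \right)} = -3$ ($s{\left(n,A \right)} = -2 - 1 = -3$)
$T{\left(Z \right)} = \frac{1}{12}$ ($T{\left(Z \right)} = \frac{1}{6 \cdot 2} = \frac{1}{6} \cdot \frac{1}{2} = \frac{1}{12}$)
$j{\left(R,J \right)} = 14$
$u = - \frac{9}{40}$ ($u = \frac{\frac{1}{2} \cdot \frac{1}{5} \left(4 + 5\right)}{12} \left(-3\right) = \frac{\frac{1}{2} \cdot \frac{1}{5} \cdot 9}{12} \left(-3\right) = \frac{1}{12} \cdot \frac{9}{10} \left(-3\right) = \frac{3}{40} \left(-3\right) = - \frac{9}{40} \approx -0.225$)
$x{\left(c \right)} = \frac{209}{120}$ ($x{\left(c \right)} = \frac{5}{3} - - \frac{3}{40} = \frac{5}{3} + \frac{3}{40} = \frac{209}{120}$)
$x{\left(93 \right)} - j{\left(-60,-72 \right)} = \frac{209}{120} - 14 = - \frac{1471}{120}$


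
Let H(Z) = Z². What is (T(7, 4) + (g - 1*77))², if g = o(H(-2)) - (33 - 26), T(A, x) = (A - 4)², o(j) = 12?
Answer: 3969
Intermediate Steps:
T(A, x) = (-4 + A)²
g = 5 (g = 12 - (33 - 26) = 12 - 1*7 = 12 - 7 = 5)
(T(7, 4) + (g - 1*77))² = ((-4 + 7)² + (5 - 1*77))² = (3² + (5 - 77))² = (9 - 72)² = (-63)² = 3969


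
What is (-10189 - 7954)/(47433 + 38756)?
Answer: -18143/86189 ≈ -0.21050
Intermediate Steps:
(-10189 - 7954)/(47433 + 38756) = -18143/86189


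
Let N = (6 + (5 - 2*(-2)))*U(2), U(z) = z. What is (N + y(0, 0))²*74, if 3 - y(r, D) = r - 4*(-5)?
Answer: 12506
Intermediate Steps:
y(r, D) = -17 - r (y(r, D) = 3 - (r - 4*(-5)) = 3 - (r + 20) = 3 - (20 + r) = 3 + (-20 - r) = -17 - r)
N = 30 (N = (6 + (5 - 2*(-2)))*2 = (6 + (5 + 4))*2 = (6 + 9)*2 = 15*2 = 30)
(N + y(0, 0))²*74 = (30 + (-17 - 1*0))²*74 = (30 + (-17 + 0))²*74 = (30 - 17)²*74 = 13²*74 = 169*74 = 12506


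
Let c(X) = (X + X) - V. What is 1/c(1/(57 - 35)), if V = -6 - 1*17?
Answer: 11/254 ≈ 0.043307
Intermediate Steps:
V = -23 (V = -6 - 17 = -23)
c(X) = 23 + 2*X (c(X) = (X + X) - 1*(-23) = 2*X + 23 = 23 + 2*X)
1/c(1/(57 - 35)) = 1/(23 + 2/(57 - 35)) = 1/(23 + 2/22) = 1/(23 + 2*(1/22)) = 1/(23 + 1/11) = 1/(254/11) = 11/254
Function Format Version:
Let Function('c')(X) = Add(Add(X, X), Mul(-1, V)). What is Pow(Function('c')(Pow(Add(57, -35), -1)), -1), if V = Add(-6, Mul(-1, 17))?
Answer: Rational(11, 254) ≈ 0.043307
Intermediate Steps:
V = -23 (V = Add(-6, -17) = -23)
Function('c')(X) = Add(23, Mul(2, X)) (Function('c')(X) = Add(Add(X, X), Mul(-1, -23)) = Add(Mul(2, X), 23) = Add(23, Mul(2, X)))
Pow(Function('c')(Pow(Add(57, -35), -1)), -1) = Pow(Add(23, Mul(2, Pow(Add(57, -35), -1))), -1) = Pow(Add(23, Mul(2, Pow(22, -1))), -1) = Pow(Add(23, Mul(2, Rational(1, 22))), -1) = Pow(Add(23, Rational(1, 11)), -1) = Pow(Rational(254, 11), -1) = Rational(11, 254)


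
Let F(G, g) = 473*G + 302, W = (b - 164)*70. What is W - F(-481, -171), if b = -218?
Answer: 200471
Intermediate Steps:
W = -26740 (W = (-218 - 164)*70 = -382*70 = -26740)
F(G, g) = 302 + 473*G
W - F(-481, -171) = -26740 - (302 + 473*(-481)) = -26740 - (302 - 227513) = -26740 - 1*(-227211) = -26740 + 227211 = 200471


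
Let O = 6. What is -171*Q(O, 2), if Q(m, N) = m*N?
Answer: -2052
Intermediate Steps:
Q(m, N) = N*m
-171*Q(O, 2) = -342*6 = -171*12 = -2052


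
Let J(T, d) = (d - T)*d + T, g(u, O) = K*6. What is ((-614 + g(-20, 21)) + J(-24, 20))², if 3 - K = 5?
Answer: 52900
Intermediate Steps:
K = -2 (K = 3 - 1*5 = 3 - 5 = -2)
g(u, O) = -12 (g(u, O) = -2*6 = -12)
J(T, d) = T + d*(d - T) (J(T, d) = d*(d - T) + T = T + d*(d - T))
((-614 + g(-20, 21)) + J(-24, 20))² = ((-614 - 12) + (-24 + 20² - 1*(-24)*20))² = (-626 + (-24 + 400 + 480))² = (-626 + 856)² = 230² = 52900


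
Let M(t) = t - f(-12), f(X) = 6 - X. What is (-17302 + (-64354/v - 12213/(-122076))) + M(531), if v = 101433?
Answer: -23099666205343/1375837212 ≈ -16790.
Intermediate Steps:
M(t) = -18 + t (M(t) = t - (6 - 1*(-12)) = t - (6 + 12) = t - 1*18 = t - 18 = -18 + t)
(-17302 + (-64354/v - 12213/(-122076))) + M(531) = (-17302 + (-64354/101433 - 12213/(-122076))) + (-18 + 531) = (-17302 + (-64354*1/101433 - 12213*(-1/122076))) + 513 = (-17302 + (-64354/101433 + 1357/13564)) + 513 = (-17302 - 735253075/1375837212) + 513 = -23805470695099/1375837212 + 513 = -23099666205343/1375837212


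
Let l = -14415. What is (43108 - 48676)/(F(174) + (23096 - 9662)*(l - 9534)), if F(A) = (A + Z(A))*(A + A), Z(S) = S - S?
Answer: 928/53611719 ≈ 1.7310e-5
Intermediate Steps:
Z(S) = 0
F(A) = 2*A² (F(A) = (A + 0)*(A + A) = A*(2*A) = 2*A²)
(43108 - 48676)/(F(174) + (23096 - 9662)*(l - 9534)) = (43108 - 48676)/(2*174² + (23096 - 9662)*(-14415 - 9534)) = -5568/(2*30276 + 13434*(-23949)) = -5568/(60552 - 321730866) = -5568/(-321670314) = -5568*(-1/321670314) = 928/53611719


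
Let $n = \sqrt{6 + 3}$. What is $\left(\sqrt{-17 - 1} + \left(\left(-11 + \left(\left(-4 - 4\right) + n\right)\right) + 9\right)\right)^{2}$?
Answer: $31 - 42 i \sqrt{2} \approx 31.0 - 59.397 i$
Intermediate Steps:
$n = 3$ ($n = \sqrt{9} = 3$)
$\left(\sqrt{-17 - 1} + \left(\left(-11 + \left(\left(-4 - 4\right) + n\right)\right) + 9\right)\right)^{2} = \left(\sqrt{-17 - 1} + \left(\left(-11 + \left(\left(-4 - 4\right) + 3\right)\right) + 9\right)\right)^{2} = \left(\sqrt{-18} + \left(\left(-11 + \left(\left(-4 - 4\right) + 3\right)\right) + 9\right)\right)^{2} = \left(3 i \sqrt{2} + \left(\left(-11 + \left(-8 + 3\right)\right) + 9\right)\right)^{2} = \left(3 i \sqrt{2} + \left(\left(-11 - 5\right) + 9\right)\right)^{2} = \left(3 i \sqrt{2} + \left(-16 + 9\right)\right)^{2} = \left(3 i \sqrt{2} - 7\right)^{2} = \left(-7 + 3 i \sqrt{2}\right)^{2}$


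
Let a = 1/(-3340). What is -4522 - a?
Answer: -15103479/3340 ≈ -4522.0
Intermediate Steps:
a = -1/3340 ≈ -0.00029940
-4522 - a = -4522 - 1*(-1/3340) = -4522 + 1/3340 = -15103479/3340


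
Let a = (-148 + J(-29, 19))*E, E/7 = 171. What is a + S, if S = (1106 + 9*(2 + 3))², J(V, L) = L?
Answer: 1170388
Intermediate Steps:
E = 1197 (E = 7*171 = 1197)
S = 1324801 (S = (1106 + 9*5)² = (1106 + 45)² = 1151² = 1324801)
a = -154413 (a = (-148 + 19)*1197 = -129*1197 = -154413)
a + S = -154413 + 1324801 = 1170388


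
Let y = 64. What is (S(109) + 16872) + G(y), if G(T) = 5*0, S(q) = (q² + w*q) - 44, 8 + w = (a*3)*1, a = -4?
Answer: 26529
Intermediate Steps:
w = -20 (w = -8 - 4*3*1 = -8 - 12*1 = -8 - 12 = -20)
S(q) = -44 + q² - 20*q (S(q) = (q² - 20*q) - 44 = -44 + q² - 20*q)
G(T) = 0
(S(109) + 16872) + G(y) = ((-44 + 109² - 20*109) + 16872) + 0 = ((-44 + 11881 - 2180) + 16872) + 0 = (9657 + 16872) + 0 = 26529 + 0 = 26529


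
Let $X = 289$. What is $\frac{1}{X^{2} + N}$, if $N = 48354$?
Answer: $\frac{1}{131875} \approx 7.5829 \cdot 10^{-6}$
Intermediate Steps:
$\frac{1}{X^{2} + N} = \frac{1}{289^{2} + 48354} = \frac{1}{83521 + 48354} = \frac{1}{131875}$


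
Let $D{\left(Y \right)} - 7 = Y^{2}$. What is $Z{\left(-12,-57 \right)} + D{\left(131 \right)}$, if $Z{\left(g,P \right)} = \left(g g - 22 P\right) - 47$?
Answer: $18519$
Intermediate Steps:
$D{\left(Y \right)} = 7 + Y^{2}$
$Z{\left(g,P \right)} = -47 + g^{2} - 22 P$ ($Z{\left(g,P \right)} = \left(g^{2} - 22 P\right) - 47 = -47 + g^{2} - 22 P$)
$Z{\left(-12,-57 \right)} + D{\left(131 \right)} = \left(-47 + \left(-12\right)^{2} - -1254\right) + \left(7 + 131^{2}\right) = \left(-47 + 144 + 1254\right) + \left(7 + 17161\right) = 1351 + 17168 = 18519$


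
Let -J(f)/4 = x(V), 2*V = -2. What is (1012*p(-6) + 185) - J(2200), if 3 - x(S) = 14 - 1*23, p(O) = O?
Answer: -5839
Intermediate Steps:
V = -1 (V = (½)*(-2) = -1)
x(S) = 12 (x(S) = 3 - (14 - 1*23) = 3 - (14 - 23) = 3 - 1*(-9) = 3 + 9 = 12)
J(f) = -48 (J(f) = -4*12 = -48)
(1012*p(-6) + 185) - J(2200) = (1012*(-6) + 185) - 1*(-48) = (-6072 + 185) + 48 = -5887 + 48 = -5839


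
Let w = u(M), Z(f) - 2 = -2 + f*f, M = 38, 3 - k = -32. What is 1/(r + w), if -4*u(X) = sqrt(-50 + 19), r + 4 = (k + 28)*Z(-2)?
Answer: 128/31745 + 4*I*sqrt(31)/984095 ≈ 0.0040321 + 2.2631e-5*I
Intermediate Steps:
k = 35 (k = 3 - 1*(-32) = 3 + 32 = 35)
Z(f) = f**2 (Z(f) = 2 + (-2 + f*f) = 2 + (-2 + f**2) = f**2)
r = 248 (r = -4 + (35 + 28)*(-2)**2 = -4 + 63*4 = -4 + 252 = 248)
u(X) = -I*sqrt(31)/4 (u(X) = -sqrt(-50 + 19)/4 = -I*sqrt(31)/4)
w = -I*sqrt(31)/4 ≈ -1.3919*I
1/(r + w) = 1/(248 - I*sqrt(31)/4)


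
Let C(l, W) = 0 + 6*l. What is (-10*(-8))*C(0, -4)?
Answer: 0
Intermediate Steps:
C(l, W) = 6*l
(-10*(-8))*C(0, -4) = (-10*(-8))*(6*0) = 80*0 = 0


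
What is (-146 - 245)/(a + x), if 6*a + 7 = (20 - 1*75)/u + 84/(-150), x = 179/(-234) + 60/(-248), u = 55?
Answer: 35453925/220663 ≈ 160.67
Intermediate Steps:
x = -3652/3627 (x = 179*(-1/234) + 60*(-1/248) = -179/234 - 15/62 = -3652/3627 ≈ -1.0069)
a = -107/75 (a = -7/6 + ((20 - 1*75)/55 + 84/(-150))/6 = -7/6 + ((20 - 75)*(1/55) + 84*(-1/150))/6 = -7/6 + (-55*1/55 - 14/25)/6 = -7/6 + (-1 - 14/25)/6 = -7/6 + (⅙)*(-39/25) = -7/6 - 13/50 = -107/75 ≈ -1.4267)
(-146 - 245)/(a + x) = (-146 - 245)/(-107/75 - 3652/3627) = -391/(-220663/90675) = -391*(-90675/220663) = 35453925/220663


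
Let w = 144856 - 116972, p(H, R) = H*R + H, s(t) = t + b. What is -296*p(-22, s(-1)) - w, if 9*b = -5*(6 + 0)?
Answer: -148772/3 ≈ -49591.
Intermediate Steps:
b = -10/3 (b = (-5*(6 + 0))/9 = (-5*6)/9 = (⅑)*(-30) = -10/3 ≈ -3.3333)
s(t) = -10/3 + t (s(t) = t - 10/3 = -10/3 + t)
p(H, R) = H + H*R
w = 27884
-296*p(-22, s(-1)) - w = -(-6512)*(1 + (-10/3 - 1)) - 1*27884 = -(-6512)*(1 - 13/3) - 27884 = -(-6512)*(-10)/3 - 27884 = -296*220/3 - 27884 = -65120/3 - 27884 = -148772/3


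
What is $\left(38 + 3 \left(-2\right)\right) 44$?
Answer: $1408$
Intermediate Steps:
$\left(38 + 3 \left(-2\right)\right) 44 = \left(38 - 6\right) 44 = 32 \cdot 44 = 1408$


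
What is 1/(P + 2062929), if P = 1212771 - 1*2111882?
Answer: 1/1163818 ≈ 8.5924e-7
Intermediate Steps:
P = -899111 (P = 1212771 - 2111882 = -899111)
1/(P + 2062929) = 1/(-899111 + 2062929) = 1/1163818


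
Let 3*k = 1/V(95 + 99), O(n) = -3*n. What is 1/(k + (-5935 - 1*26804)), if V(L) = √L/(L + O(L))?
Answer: -294651/9646578313 + 6*√194/9646578313 ≈ -3.0536e-5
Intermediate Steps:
V(L) = -1/(2*√L) (V(L) = √L/(L - 3*L) = √L/((-2*L)) = (-1/(2*L))*√L = -1/(2*√L))
k = -2*√194/3 (k = 1/(3*((-1/(2*√(95 + 99))))) = 1/(3*((-√194/388))) = (-2*√194)/3 = -2*√194/3 ≈ -9.2856)
1/(k + (-5935 - 1*26804)) = 1/(-2*√194/3 + (-5935 - 1*26804)) = 1/(-2*√194/3 + (-5935 - 26804)) = 1/(-2*√194/3 - 32739) = 1/(-32739 - 2*√194/3)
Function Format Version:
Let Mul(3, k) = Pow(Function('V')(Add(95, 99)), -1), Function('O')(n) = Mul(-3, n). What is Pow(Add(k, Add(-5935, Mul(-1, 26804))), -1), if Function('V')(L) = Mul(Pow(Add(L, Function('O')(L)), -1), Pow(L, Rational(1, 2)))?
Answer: Add(Rational(-294651, 9646578313), Mul(Rational(6, 9646578313), Pow(194, Rational(1, 2)))) ≈ -3.0536e-5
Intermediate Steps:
Function('V')(L) = Mul(Rational(-1, 2), Pow(L, Rational(-1, 2))) (Function('V')(L) = Mul(Pow(Add(L, Mul(-3, L)), -1), Pow(L, Rational(1, 2))) = Mul(Pow(Mul(-2, L), -1), Pow(L, Rational(1, 2))) = Mul(Mul(Rational(-1, 2), Pow(L, -1)), Pow(L, Rational(1, 2))) = Mul(Rational(-1, 2), Pow(L, Rational(-1, 2))))
k = Mul(Rational(-2, 3), Pow(194, Rational(1, 2))) (k = Mul(Rational(1, 3), Pow(Mul(Rational(-1, 2), Pow(Add(95, 99), Rational(-1, 2))), -1)) = Mul(Rational(1, 3), Pow(Mul(Rational(-1, 2), Pow(194, Rational(-1, 2))), -1)) = Mul(Rational(1, 3), Pow(Mul(Rational(-1, 2), Mul(Rational(1, 194), Pow(194, Rational(1, 2)))), -1)) = Mul(Rational(1, 3), Pow(Mul(Rational(-1, 388), Pow(194, Rational(1, 2))), -1)) = Mul(Rational(1, 3), Mul(-2, Pow(194, Rational(1, 2)))) = Mul(Rational(-2, 3), Pow(194, Rational(1, 2))) ≈ -9.2856)
Pow(Add(k, Add(-5935, Mul(-1, 26804))), -1) = Pow(Add(Mul(Rational(-2, 3), Pow(194, Rational(1, 2))), Add(-5935, Mul(-1, 26804))), -1) = Pow(Add(Mul(Rational(-2, 3), Pow(194, Rational(1, 2))), Add(-5935, -26804)), -1) = Pow(Add(Mul(Rational(-2, 3), Pow(194, Rational(1, 2))), -32739), -1) = Pow(Add(-32739, Mul(Rational(-2, 3), Pow(194, Rational(1, 2)))), -1)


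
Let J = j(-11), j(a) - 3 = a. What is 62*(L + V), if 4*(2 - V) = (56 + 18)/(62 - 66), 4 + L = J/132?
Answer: 20987/132 ≈ 158.99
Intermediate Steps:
j(a) = 3 + a
J = -8 (J = 3 - 11 = -8)
L = -134/33 (L = -4 - 8/132 = -4 - 8*1/132 = -4 - 2/33 = -134/33 ≈ -4.0606)
V = 53/8 (V = 2 - (56 + 18)/(4*(62 - 66)) = 2 - 37/(2*(-4)) = 2 - 37*(-1)/(2*4) = 2 - 1/4*(-37/2) = 2 + 37/8 = 53/8 ≈ 6.6250)
62*(L + V) = 62*(-134/33 + 53/8) = 62*(677/264) = 20987/132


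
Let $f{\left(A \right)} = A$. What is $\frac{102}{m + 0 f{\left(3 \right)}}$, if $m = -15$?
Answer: $- \frac{34}{5} \approx -6.8$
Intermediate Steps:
$\frac{102}{m + 0 f{\left(3 \right)}} = \frac{102}{-15 + 0 \cdot 3} = \frac{102}{-15 + 0} = \frac{102}{-15} = 102 \left(- \frac{1}{15}\right) = - \frac{34}{5}$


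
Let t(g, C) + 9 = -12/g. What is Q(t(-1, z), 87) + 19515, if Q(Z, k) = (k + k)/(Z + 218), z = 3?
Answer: 4312989/221 ≈ 19516.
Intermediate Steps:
t(g, C) = -9 - 12/g
Q(Z, k) = 2*k/(218 + Z) (Q(Z, k) = (2*k)/(218 + Z) = 2*k/(218 + Z))
Q(t(-1, z), 87) + 19515 = 2*87/(218 + (-9 - 12/(-1))) + 19515 = 2*87/(218 + (-9 - 12*(-1))) + 19515 = 2*87/(218 + (-9 + 12)) + 19515 = 2*87/(218 + 3) + 19515 = 2*87/221 + 19515 = 2*87*(1/221) + 19515 = 174/221 + 19515 = 4312989/221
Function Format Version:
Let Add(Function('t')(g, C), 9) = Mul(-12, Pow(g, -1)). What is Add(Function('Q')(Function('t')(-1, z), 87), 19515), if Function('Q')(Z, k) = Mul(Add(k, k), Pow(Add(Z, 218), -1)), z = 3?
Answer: Rational(4312989, 221) ≈ 19516.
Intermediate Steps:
Function('t')(g, C) = Add(-9, Mul(-12, Pow(g, -1)))
Function('Q')(Z, k) = Mul(2, k, Pow(Add(218, Z), -1)) (Function('Q')(Z, k) = Mul(Mul(2, k), Pow(Add(218, Z), -1)) = Mul(2, k, Pow(Add(218, Z), -1)))
Add(Function('Q')(Function('t')(-1, z), 87), 19515) = Add(Mul(2, 87, Pow(Add(218, Add(-9, Mul(-12, Pow(-1, -1)))), -1)), 19515) = Add(Mul(2, 87, Pow(Add(218, Add(-9, Mul(-12, -1))), -1)), 19515) = Add(Mul(2, 87, Pow(Add(218, Add(-9, 12)), -1)), 19515) = Add(Mul(2, 87, Pow(Add(218, 3), -1)), 19515) = Add(Mul(2, 87, Pow(221, -1)), 19515) = Add(Mul(2, 87, Rational(1, 221)), 19515) = Add(Rational(174, 221), 19515) = Rational(4312989, 221)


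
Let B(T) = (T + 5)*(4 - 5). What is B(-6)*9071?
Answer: 9071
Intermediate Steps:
B(T) = -5 - T (B(T) = (5 + T)*(-1) = -5 - T)
B(-6)*9071 = (-5 - 1*(-6))*9071 = (-5 + 6)*9071 = 1*9071 = 9071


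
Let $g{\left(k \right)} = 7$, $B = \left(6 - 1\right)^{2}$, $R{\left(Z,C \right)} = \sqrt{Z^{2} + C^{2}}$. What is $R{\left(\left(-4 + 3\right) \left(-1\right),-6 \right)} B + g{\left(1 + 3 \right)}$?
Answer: $7 + 25 \sqrt{37} \approx 159.07$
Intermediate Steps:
$R{\left(Z,C \right)} = \sqrt{C^{2} + Z^{2}}$
$B = 25$ ($B = 5^{2} = 25$)
$R{\left(\left(-4 + 3\right) \left(-1\right),-6 \right)} B + g{\left(1 + 3 \right)} = \sqrt{\left(-6\right)^{2} + \left(\left(-4 + 3\right) \left(-1\right)\right)^{2}} \cdot 25 + 7 = \sqrt{36 + \left(\left(-1\right) \left(-1\right)\right)^{2}} \cdot 25 + 7 = \sqrt{36 + 1^{2}} \cdot 25 + 7 = \sqrt{36 + 1} \cdot 25 + 7 = \sqrt{37} \cdot 25 + 7 = 25 \sqrt{37} + 7 = 7 + 25 \sqrt{37}$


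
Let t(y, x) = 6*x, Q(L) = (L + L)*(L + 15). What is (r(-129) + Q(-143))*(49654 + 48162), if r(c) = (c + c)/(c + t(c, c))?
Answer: 25066132528/7 ≈ 3.5809e+9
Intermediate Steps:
Q(L) = 2*L*(15 + L) (Q(L) = (2*L)*(15 + L) = 2*L*(15 + L))
r(c) = 2/7 (r(c) = (c + c)/(c + 6*c) = (2*c)/((7*c)) = (2*c)*(1/(7*c)) = 2/7)
(r(-129) + Q(-143))*(49654 + 48162) = (2/7 + 2*(-143)*(15 - 143))*(49654 + 48162) = (2/7 + 2*(-143)*(-128))*97816 = (2/7 + 36608)*97816 = (256258/7)*97816 = 25066132528/7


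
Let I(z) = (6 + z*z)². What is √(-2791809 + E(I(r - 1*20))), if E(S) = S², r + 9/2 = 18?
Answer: √672784897/16 ≈ 1621.1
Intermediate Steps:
r = 27/2 (r = -9/2 + 18 = 27/2 ≈ 13.500)
I(z) = (6 + z²)²
√(-2791809 + E(I(r - 1*20))) = √(-2791809 + ((6 + (27/2 - 1*20)²)²)²) = √(-2791809 + ((6 + (27/2 - 20)²)²)²) = √(-2791809 + ((6 + (-13/2)²)²)²) = √(-2791809 + ((6 + 169/4)²)²) = √(-2791809 + ((193/4)²)²) = √(-2791809 + (37249/16)²) = √(-2791809 + 1387488001/256) = √(672784897/256) = √672784897/16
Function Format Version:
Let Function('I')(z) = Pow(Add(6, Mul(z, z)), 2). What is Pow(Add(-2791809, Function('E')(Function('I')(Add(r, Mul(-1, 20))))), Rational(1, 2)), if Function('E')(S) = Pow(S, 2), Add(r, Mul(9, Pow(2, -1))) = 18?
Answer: Mul(Rational(1, 16), Pow(672784897, Rational(1, 2))) ≈ 1621.1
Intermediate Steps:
r = Rational(27, 2) (r = Add(Rational(-9, 2), 18) = Rational(27, 2) ≈ 13.500)
Function('I')(z) = Pow(Add(6, Pow(z, 2)), 2)
Pow(Add(-2791809, Function('E')(Function('I')(Add(r, Mul(-1, 20))))), Rational(1, 2)) = Pow(Add(-2791809, Pow(Pow(Add(6, Pow(Add(Rational(27, 2), Mul(-1, 20)), 2)), 2), 2)), Rational(1, 2)) = Pow(Add(-2791809, Pow(Pow(Add(6, Pow(Add(Rational(27, 2), -20), 2)), 2), 2)), Rational(1, 2)) = Pow(Add(-2791809, Pow(Pow(Add(6, Pow(Rational(-13, 2), 2)), 2), 2)), Rational(1, 2)) = Pow(Add(-2791809, Pow(Pow(Add(6, Rational(169, 4)), 2), 2)), Rational(1, 2)) = Pow(Add(-2791809, Pow(Pow(Rational(193, 4), 2), 2)), Rational(1, 2)) = Pow(Add(-2791809, Pow(Rational(37249, 16), 2)), Rational(1, 2)) = Pow(Add(-2791809, Rational(1387488001, 256)), Rational(1, 2)) = Pow(Rational(672784897, 256), Rational(1, 2)) = Mul(Rational(1, 16), Pow(672784897, Rational(1, 2)))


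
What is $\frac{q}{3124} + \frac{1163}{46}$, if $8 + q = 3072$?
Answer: $\frac{943539}{35926} \approx 26.263$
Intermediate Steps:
$q = 3064$ ($q = -8 + 3072 = 3064$)
$\frac{q}{3124} + \frac{1163}{46} = \frac{3064}{3124} + \frac{1163}{46} = 3064 \cdot \frac{1}{3124} + 1163 \cdot \frac{1}{46} = \frac{766}{781} + \frac{1163}{46} = \frac{943539}{35926}$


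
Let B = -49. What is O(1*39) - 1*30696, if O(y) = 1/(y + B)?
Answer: -306961/10 ≈ -30696.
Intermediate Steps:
O(y) = 1/(-49 + y) (O(y) = 1/(y - 49) = 1/(-49 + y))
O(1*39) - 1*30696 = 1/(-49 + 1*39) - 1*30696 = 1/(-49 + 39) - 30696 = 1/(-10) - 30696 = -⅒ - 30696 = -306961/10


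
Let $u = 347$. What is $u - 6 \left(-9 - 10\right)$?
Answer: $461$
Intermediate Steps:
$u - 6 \left(-9 - 10\right) = 347 - 6 \left(-9 - 10\right) = 347 - -114 = 347 + 114 = 461$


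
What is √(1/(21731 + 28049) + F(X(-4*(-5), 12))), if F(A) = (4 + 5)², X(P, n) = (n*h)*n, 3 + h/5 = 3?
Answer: √50180492545/24890 ≈ 9.0000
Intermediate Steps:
h = 0 (h = -15 + 5*3 = -15 + 15 = 0)
X(P, n) = 0 (X(P, n) = (n*0)*n = 0*n = 0)
F(A) = 81 (F(A) = 9² = 81)
√(1/(21731 + 28049) + F(X(-4*(-5), 12))) = √(1/(21731 + 28049) + 81) = √(1/49780 + 81) = √(4032181/49780) = √50180492545/24890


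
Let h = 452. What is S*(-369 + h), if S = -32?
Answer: -2656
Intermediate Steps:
S*(-369 + h) = -32*(-369 + 452) = -32*83 = -2656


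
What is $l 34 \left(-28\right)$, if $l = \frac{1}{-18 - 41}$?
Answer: $\frac{952}{59} \approx 16.136$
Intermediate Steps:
$l = - \frac{1}{59}$ ($l = \frac{1}{-59} = - \frac{1}{59} \approx -0.016949$)
$l 34 \left(-28\right) = \left(- \frac{1}{59}\right) 34 \left(-28\right) = \left(- \frac{34}{59}\right) \left(-28\right) = \frac{952}{59}$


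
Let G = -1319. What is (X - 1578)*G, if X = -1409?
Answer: 3939853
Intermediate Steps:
(X - 1578)*G = (-1409 - 1578)*(-1319) = -2987*(-1319) = 3939853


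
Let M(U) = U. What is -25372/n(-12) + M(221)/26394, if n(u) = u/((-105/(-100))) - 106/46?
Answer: 35939042693/19452378 ≈ 1847.5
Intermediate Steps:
n(u) = -53/23 + 20*u/21 (n(u) = u/((-105*(-1/100))) - 106*1/46 = u/(21/20) - 53/23 = u*(20/21) - 53/23 = 20*u/21 - 53/23 = -53/23 + 20*u/21)
-25372/n(-12) + M(221)/26394 = -25372/(-53/23 + (20/21)*(-12)) + 221/26394 = -25372/(-53/23 - 80/7) + 221*(1/26394) = -25372/(-2211/161) + 221/26394 = -25372*(-161/2211) + 221/26394 = 4084892/2211 + 221/26394 = 35939042693/19452378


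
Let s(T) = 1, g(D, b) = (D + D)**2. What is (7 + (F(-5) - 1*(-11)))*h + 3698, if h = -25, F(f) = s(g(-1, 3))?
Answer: 3223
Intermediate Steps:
g(D, b) = 4*D**2 (g(D, b) = (2*D)**2 = 4*D**2)
F(f) = 1
(7 + (F(-5) - 1*(-11)))*h + 3698 = (7 + (1 - 1*(-11)))*(-25) + 3698 = (7 + (1 + 11))*(-25) + 3698 = (7 + 12)*(-25) + 3698 = 19*(-25) + 3698 = -475 + 3698 = 3223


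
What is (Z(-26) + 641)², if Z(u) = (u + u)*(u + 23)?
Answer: 635209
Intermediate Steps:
Z(u) = 2*u*(23 + u) (Z(u) = (2*u)*(23 + u) = 2*u*(23 + u))
(Z(-26) + 641)² = (2*(-26)*(23 - 26) + 641)² = (2*(-26)*(-3) + 641)² = (156 + 641)² = 797² = 635209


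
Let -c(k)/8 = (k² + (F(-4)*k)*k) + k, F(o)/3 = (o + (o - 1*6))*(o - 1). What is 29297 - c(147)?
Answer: 36506465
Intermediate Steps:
F(o) = 3*(-1 + o)*(-6 + 2*o) (F(o) = 3*((o + (o - 1*6))*(o - 1)) = 3*((o + (o - 6))*(-1 + o)) = 3*((o + (-6 + o))*(-1 + o)) = 3*((-6 + 2*o)*(-1 + o)) = 3*((-1 + o)*(-6 + 2*o)) = 3*(-1 + o)*(-6 + 2*o))
c(k) = -1688*k² - 8*k (c(k) = -8*((k² + ((18 - 24*(-4) + 6*(-4)²)*k)*k) + k) = -8*((k² + ((18 + 96 + 6*16)*k)*k) + k) = -8*((k² + ((18 + 96 + 96)*k)*k) + k) = -8*((k² + (210*k)*k) + k) = -8*((k² + 210*k²) + k) = -8*(211*k² + k) = -8*(k + 211*k²) = -1688*k² - 8*k)
29297 - c(147) = 29297 - (-8)*147*(1 + 211*147) = 29297 - (-8)*147*(1 + 31017) = 29297 - (-8)*147*31018 = 29297 - 1*(-36477168) = 29297 + 36477168 = 36506465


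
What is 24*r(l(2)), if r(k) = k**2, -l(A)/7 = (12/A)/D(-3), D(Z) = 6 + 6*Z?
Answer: 294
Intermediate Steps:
l(A) = 7/A (l(A) = -7*12/A/(6 + 6*(-3)) = -7*12/A/(6 - 18) = -7*12/A/(-12) = -7*12/A*(-1)/12 = -(-7)/A = 7/A)
24*r(l(2)) = 24*(7/2)**2 = 24*(49/4) = 294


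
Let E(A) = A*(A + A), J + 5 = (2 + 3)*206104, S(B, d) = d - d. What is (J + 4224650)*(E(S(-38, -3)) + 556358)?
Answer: 2923753089070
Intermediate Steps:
S(B, d) = 0
J = 1030515 (J = -5 + (2 + 3)*206104 = -5 + 5*206104 = -5 + 1030520 = 1030515)
E(A) = 2*A² (E(A) = A*(2*A) = 2*A²)
(J + 4224650)*(E(S(-38, -3)) + 556358) = (1030515 + 4224650)*(2*0² + 556358) = 5255165*(2*0 + 556358) = 5255165*(0 + 556358) = 5255165*556358 = 2923753089070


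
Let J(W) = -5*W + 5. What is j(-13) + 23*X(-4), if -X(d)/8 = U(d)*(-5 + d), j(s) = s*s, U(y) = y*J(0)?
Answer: -32951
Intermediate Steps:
J(W) = 5 - 5*W
U(y) = 5*y (U(y) = y*(5 - 5*0) = y*(5 + 0) = y*5 = 5*y)
j(s) = s²
X(d) = -40*d*(-5 + d) (X(d) = -8*5*d*(-5 + d) = -40*d*(-5 + d))
j(-13) + 23*X(-4) = (-13)² + 23*(40*(-4)*(5 - 1*(-4))) = 169 + 23*(40*(-4)*(5 + 4)) = 169 + 23*(40*(-4)*9) = 169 + 23*(-1440) = 169 - 33120 = -32951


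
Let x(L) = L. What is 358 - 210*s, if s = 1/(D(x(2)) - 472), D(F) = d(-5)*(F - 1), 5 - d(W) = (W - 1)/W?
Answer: 839128/2341 ≈ 358.45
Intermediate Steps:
d(W) = 5 - (-1 + W)/W (d(W) = 5 - (W - 1)/W = 5 - (-1 + W)/W)
D(F) = -19/5 + 19*F/5 (D(F) = (4 + 1/(-5))*(F - 1) = (4 - 1/5)*(-1 + F) = 19*(-1 + F)/5 = -19/5 + 19*F/5)
s = -5/2341 (s = 1/((-19/5 + (19/5)*2) - 472) = 1/((-19/5 + 38/5) - 472) = 1/(19/5 - 472) = 1/(-2341/5) = -5/2341 ≈ -0.0021358)
358 - 210*s = 358 - 210*(-5/2341) = 358 + 1050/2341 = 839128/2341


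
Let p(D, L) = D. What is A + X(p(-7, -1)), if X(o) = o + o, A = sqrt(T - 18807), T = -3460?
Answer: -14 + I*sqrt(22267) ≈ -14.0 + 149.22*I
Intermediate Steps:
A = I*sqrt(22267) (A = sqrt(-3460 - 18807) = sqrt(-22267) = I*sqrt(22267) ≈ 149.22*I)
X(o) = 2*o
A + X(p(-7, -1)) = I*sqrt(22267) + 2*(-7) = I*sqrt(22267) - 14 = -14 + I*sqrt(22267)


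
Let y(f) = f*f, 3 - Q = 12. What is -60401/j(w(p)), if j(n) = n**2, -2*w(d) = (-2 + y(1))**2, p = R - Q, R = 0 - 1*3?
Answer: -241604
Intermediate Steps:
R = -3 (R = 0 - 3 = -3)
Q = -9 (Q = 3 - 1*12 = 3 - 12 = -9)
y(f) = f**2
p = 6 (p = -3 - 1*(-9) = -3 + 9 = 6)
w(d) = -1/2 (w(d) = -(-2 + 1**2)**2/2 = -(-2 + 1)**2/2 = -1/2*(-1)**2 = -1/2*1 = -1/2)
-60401/j(w(p)) = -60401/((-1/2)**2) = -60401/1/4 = -60401*4 = -241604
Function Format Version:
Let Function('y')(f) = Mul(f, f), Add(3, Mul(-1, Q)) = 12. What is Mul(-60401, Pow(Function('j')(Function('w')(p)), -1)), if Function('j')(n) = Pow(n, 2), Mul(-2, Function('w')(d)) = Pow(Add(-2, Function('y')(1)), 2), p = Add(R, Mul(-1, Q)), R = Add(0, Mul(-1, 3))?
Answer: -241604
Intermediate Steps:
R = -3 (R = Add(0, -3) = -3)
Q = -9 (Q = Add(3, Mul(-1, 12)) = Add(3, -12) = -9)
Function('y')(f) = Pow(f, 2)
p = 6 (p = Add(-3, Mul(-1, -9)) = Add(-3, 9) = 6)
Function('w')(d) = Rational(-1, 2) (Function('w')(d) = Mul(Rational(-1, 2), Pow(Add(-2, Pow(1, 2)), 2)) = Mul(Rational(-1, 2), Pow(Add(-2, 1), 2)) = Mul(Rational(-1, 2), Pow(-1, 2)) = Mul(Rational(-1, 2), 1) = Rational(-1, 2))
Mul(-60401, Pow(Function('j')(Function('w')(p)), -1)) = Mul(-60401, Pow(Pow(Rational(-1, 2), 2), -1)) = Mul(-60401, Pow(Rational(1, 4), -1)) = Mul(-60401, 4) = -241604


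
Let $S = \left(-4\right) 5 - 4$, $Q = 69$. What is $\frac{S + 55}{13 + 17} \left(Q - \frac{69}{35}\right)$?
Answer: $\frac{12121}{175} \approx 69.263$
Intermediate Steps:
$S = -24$ ($S = -20 - 4 = -24$)
$\frac{S + 55}{13 + 17} \left(Q - \frac{69}{35}\right) = \frac{-24 + 55}{13 + 17} \left(69 - \frac{69}{35}\right) = \frac{31}{30} \left(69 - \frac{69}{35}\right) = 31 \cdot \frac{1}{30} \left(69 - \frac{69}{35}\right) = \frac{31}{30} \cdot \frac{2346}{35} = \frac{12121}{175}$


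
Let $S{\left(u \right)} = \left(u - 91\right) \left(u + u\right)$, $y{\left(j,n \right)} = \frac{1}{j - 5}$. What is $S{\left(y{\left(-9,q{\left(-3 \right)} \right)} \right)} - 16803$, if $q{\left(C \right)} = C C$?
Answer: $- \frac{1645419}{98} \approx -16790.0$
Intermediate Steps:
$q{\left(C \right)} = C^{2}$
$y{\left(j,n \right)} = \frac{1}{-5 + j}$
$S{\left(u \right)} = 2 u \left(-91 + u\right)$ ($S{\left(u \right)} = \left(-91 + u\right) 2 u = 2 u \left(-91 + u\right)$)
$S{\left(y{\left(-9,q{\left(-3 \right)} \right)} \right)} - 16803 = \frac{2 \left(-91 + \frac{1}{-5 - 9}\right)}{-5 - 9} - 16803 = \frac{2 \left(-91 + \frac{1}{-14}\right)}{-14} - 16803 = 2 \left(- \frac{1}{14}\right) \left(-91 - \frac{1}{14}\right) - 16803 = 2 \left(- \frac{1}{14}\right) \left(- \frac{1275}{14}\right) - 16803 = \frac{1275}{98} - 16803 = - \frac{1645419}{98}$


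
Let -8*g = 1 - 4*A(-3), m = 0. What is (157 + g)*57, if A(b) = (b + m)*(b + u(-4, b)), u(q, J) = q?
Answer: 76323/8 ≈ 9540.4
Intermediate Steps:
A(b) = b*(-4 + b) (A(b) = (b + 0)*(b - 4) = b*(-4 + b))
g = 83/8 (g = -(1 - (-12)*(-4 - 3))/8 = -(1 - (-12)*(-7))/8 = -(1 - 4*21)/8 = -(1 - 84)/8 = -1/8*(-83) = 83/8 ≈ 10.375)
(157 + g)*57 = (157 + 83/8)*57 = (1339/8)*57 = 76323/8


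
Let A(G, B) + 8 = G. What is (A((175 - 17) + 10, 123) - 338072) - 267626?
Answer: -605538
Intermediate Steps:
A(G, B) = -8 + G
(A((175 - 17) + 10, 123) - 338072) - 267626 = ((-8 + ((175 - 17) + 10)) - 338072) - 267626 = ((-8 + (158 + 10)) - 338072) - 267626 = ((-8 + 168) - 338072) - 267626 = (160 - 338072) - 267626 = -337912 - 267626 = -605538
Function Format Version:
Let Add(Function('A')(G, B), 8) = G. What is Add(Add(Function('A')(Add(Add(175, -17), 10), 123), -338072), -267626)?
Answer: -605538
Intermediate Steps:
Function('A')(G, B) = Add(-8, G)
Add(Add(Function('A')(Add(Add(175, -17), 10), 123), -338072), -267626) = Add(Add(Add(-8, Add(Add(175, -17), 10)), -338072), -267626) = Add(Add(Add(-8, Add(158, 10)), -338072), -267626) = Add(Add(Add(-8, 168), -338072), -267626) = Add(Add(160, -338072), -267626) = Add(-337912, -267626) = -605538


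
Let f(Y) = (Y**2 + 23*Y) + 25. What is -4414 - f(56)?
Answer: -8863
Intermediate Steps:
f(Y) = 25 + Y**2 + 23*Y
-4414 - f(56) = -4414 - (25 + 56**2 + 23*56) = -4414 - (25 + 3136 + 1288) = -4414 - 1*4449 = -4414 - 4449 = -8863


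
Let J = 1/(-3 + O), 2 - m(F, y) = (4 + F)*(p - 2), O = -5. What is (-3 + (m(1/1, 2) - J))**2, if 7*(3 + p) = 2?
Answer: 1615441/3136 ≈ 515.13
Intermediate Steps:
p = -19/7 (p = -3 + (1/7)*2 = -3 + 2/7 = -19/7 ≈ -2.7143)
m(F, y) = 146/7 + 33*F/7 (m(F, y) = 2 - (4 + F)*(-19/7 - 2) = 2 - (4 + F)*(-33)/7 = 2 - (-132/7 - 33*F/7) = 2 + (132/7 + 33*F/7) = 146/7 + 33*F/7)
J = -1/8 (J = 1/(-3 - 5) = 1/(-8) = -1/8 ≈ -0.12500)
(-3 + (m(1/1, 2) - J))**2 = (-3 + ((146/7 + (33/7)/1) - 1*(-1/8)))**2 = (-3 + ((146/7 + (33/7)*1) + 1/8))**2 = (-3 + ((146/7 + 33/7) + 1/8))**2 = (-3 + (179/7 + 1/8))**2 = (-3 + 1439/56)**2 = (1271/56)**2 = 1615441/3136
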